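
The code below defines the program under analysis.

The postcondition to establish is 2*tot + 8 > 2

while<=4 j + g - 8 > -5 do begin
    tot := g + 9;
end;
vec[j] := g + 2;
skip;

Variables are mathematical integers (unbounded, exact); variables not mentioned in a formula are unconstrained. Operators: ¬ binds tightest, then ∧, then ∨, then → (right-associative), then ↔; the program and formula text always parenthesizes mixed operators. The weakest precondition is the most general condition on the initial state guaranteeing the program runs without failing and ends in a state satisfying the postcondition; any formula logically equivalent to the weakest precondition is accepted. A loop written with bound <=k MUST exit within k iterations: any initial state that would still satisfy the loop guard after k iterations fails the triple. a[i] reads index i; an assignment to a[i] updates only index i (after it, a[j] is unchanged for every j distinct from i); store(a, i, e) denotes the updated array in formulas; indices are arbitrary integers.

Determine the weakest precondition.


Working backward. After the program, the postcondition 2*tot + 8 > 2 must hold; in canonical form it is 2*tot > -6.
Before skip: 2*tot > -6
Before vec[j] := g + 2: 2*tot > -6
Before the loop (bound <=4), unroll the exhaustion recursion (WP_0 = exit-now case; WP_j = one more guarded iteration, up to j = 4):
  WP_0: (¬(g + j > 3)) ∧ 2*tot > -6
  WP_1: (g + j > 3 → ((¬(g + j > 3)) ∧ 2*g > -24)) ∧ ((¬(g + j > 3)) → 2*tot > -6)
  WP_2: (g + j > 3 → ((g + j > 3 → ((¬(g + j > 3)) ∧ 2*g > -24)) ∧ ((¬(g + j > 3)) → 2*g > -24))) ∧ ((¬(g + j > 3)) → 2*tot > -6)
  WP_3: (g + j > 3 → ((g + j > 3 → ((g + j > 3 → ((¬(g + j > 3)) ∧ 2*g > -24)) ∧ ((¬(g + j > 3)) → 2*g > -24))) ∧ ((¬(g + j > 3)) → 2*g > -24))) ∧ ((¬(g + j > 3)) → 2*tot > -6)
  WP_4: (g + j > 3 → ((g + j > 3 → ((g + j > 3 → ((g + j > 3 → ((¬(g + j > 3)) ∧ 2*g > -24)) ∧ ((¬(g + j > 3)) → 2*g > -24))) ∧ ((¬(g + j > 3)) → 2*g > -24))) ∧ ((¬(g + j > 3)) → 2*g > -24))) ∧ ((¬(g + j > 3)) → 2*tot > -6)
So before the loop: (g + j > 3 → ((g + j > 3 → ((g + j > 3 → ((g + j > 3 → ((¬(g + j > 3)) ∧ 2*g > -24)) ∧ ((¬(g + j > 3)) → 2*g > -24))) ∧ ((¬(g + j > 3)) → 2*g > -24))) ∧ ((¬(g + j > 3)) → 2*g > -24))) ∧ ((¬(g + j > 3)) → 2*tot > -6)
Answer: WP = (g + j > 3 → ((g + j > 3 → ((g + j > 3 → ((g + j > 3 → ((¬(g + j > 3)) ∧ 2*g > -24)) ∧ ((¬(g + j > 3)) → 2*g > -24))) ∧ ((¬(g + j > 3)) → 2*g > -24))) ∧ ((¬(g + j > 3)) → 2*g > -24))) ∧ ((¬(g + j > 3)) → 2*tot > -6)


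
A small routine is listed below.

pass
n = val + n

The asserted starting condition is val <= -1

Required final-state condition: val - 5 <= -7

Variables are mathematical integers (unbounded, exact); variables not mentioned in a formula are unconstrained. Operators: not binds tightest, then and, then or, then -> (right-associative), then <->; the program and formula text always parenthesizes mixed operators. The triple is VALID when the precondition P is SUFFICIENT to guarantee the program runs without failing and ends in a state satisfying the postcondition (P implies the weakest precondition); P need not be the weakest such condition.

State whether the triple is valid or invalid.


Working backward. After the program, the postcondition val - 5 <= -7 must hold; in canonical form it is val <= -2.
Before n := val + n: val <= -2
Before skip: val <= -2
The weakest precondition is val <= -2.
Check whether val <= -1 implies it.
Countermodel: at the initial state val = -1, the precondition holds but the weakest precondition fails.
Answer: invalid


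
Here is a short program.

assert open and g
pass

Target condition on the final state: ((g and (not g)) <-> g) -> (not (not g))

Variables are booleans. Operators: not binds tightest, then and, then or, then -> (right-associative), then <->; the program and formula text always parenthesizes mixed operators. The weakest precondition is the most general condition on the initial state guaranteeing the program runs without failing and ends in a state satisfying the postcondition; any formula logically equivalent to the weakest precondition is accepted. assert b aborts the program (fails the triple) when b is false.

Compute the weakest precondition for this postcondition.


Working backward. After the program, the postcondition ((g and (not g)) <-> g) -> (not (not g)) must hold; in canonical form it is (not g) -> g.
Before skip: (not g) -> g
Before assert open and g: open and g and ((not g) -> g)
Answer: WP = open and g and ((not g) -> g)


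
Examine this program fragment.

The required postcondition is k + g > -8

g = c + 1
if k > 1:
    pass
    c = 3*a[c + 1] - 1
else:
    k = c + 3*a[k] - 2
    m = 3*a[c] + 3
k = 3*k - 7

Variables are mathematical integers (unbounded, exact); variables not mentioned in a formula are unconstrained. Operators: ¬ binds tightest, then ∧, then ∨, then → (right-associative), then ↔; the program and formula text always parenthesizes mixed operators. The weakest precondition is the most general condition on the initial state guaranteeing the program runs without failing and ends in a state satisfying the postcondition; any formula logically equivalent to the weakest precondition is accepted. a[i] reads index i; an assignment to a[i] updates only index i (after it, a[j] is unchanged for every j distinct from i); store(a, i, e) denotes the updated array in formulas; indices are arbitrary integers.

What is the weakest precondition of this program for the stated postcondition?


Working backward. After the program, the postcondition k + g > -8 must hold; in canonical form it is g + k > -8.
Before k := 3*k - 7: g + 3*k > -1
Then branch requires g + 3*k > -1; else branch requires 9*a[k] + 3*c + g > 5.
Before the if: (k > 1 → g + 3*k > -1) ∧ ((¬(k > 1)) → 9*a[k] + 3*c + g > 5)
Before g := c + 1: (k > 1 → c + 3*k > -2) ∧ ((¬(k > 1)) → 9*a[k] + 4*c > 4)
Answer: WP = (k > 1 → c + 3*k > -2) ∧ ((¬(k > 1)) → 9*a[k] + 4*c > 4)


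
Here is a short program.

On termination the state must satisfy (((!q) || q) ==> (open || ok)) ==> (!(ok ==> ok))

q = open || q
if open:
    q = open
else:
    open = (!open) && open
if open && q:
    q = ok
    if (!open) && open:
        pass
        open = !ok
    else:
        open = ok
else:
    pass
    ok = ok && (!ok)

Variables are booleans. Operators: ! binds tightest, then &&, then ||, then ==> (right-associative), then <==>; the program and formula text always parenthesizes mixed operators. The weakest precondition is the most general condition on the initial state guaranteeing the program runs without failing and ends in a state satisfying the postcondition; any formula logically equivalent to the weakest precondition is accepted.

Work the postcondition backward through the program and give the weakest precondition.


Working backward. After the program, the postcondition (((!q) || q) ==> (open || ok)) ==> (!(ok ==> ok)) must hold; in canonical form it is !(open || ok).
Then branch requires !ok; else branch requires !open.
Before the if: ((open && q) ==> (!ok)) && ((!(open && q)) ==> (!open))
Then branch requires open ==> (!ok); else branch requires true.
Before the if: open ==> (open ==> (!ok))
Before q := open || q: open ==> (open ==> (!ok))
Answer: WP = open ==> (open ==> (!ok))


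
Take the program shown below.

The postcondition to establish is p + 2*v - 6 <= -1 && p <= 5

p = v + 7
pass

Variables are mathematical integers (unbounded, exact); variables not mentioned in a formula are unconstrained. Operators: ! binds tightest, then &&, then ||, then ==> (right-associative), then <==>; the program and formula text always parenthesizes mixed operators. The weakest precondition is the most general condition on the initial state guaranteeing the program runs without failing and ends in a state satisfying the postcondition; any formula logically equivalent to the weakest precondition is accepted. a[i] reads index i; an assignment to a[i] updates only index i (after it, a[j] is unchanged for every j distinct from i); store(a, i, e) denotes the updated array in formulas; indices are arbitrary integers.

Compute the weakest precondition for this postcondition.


Working backward. After the program, the postcondition p + 2*v - 6 <= -1 && p <= 5 must hold; in canonical form it is p + 2*v <= 5 && p <= 5.
Before skip: p + 2*v <= 5 && p <= 5
Before p := v + 7: 3*v <= -2 && v <= -2
Answer: WP = 3*v <= -2 && v <= -2


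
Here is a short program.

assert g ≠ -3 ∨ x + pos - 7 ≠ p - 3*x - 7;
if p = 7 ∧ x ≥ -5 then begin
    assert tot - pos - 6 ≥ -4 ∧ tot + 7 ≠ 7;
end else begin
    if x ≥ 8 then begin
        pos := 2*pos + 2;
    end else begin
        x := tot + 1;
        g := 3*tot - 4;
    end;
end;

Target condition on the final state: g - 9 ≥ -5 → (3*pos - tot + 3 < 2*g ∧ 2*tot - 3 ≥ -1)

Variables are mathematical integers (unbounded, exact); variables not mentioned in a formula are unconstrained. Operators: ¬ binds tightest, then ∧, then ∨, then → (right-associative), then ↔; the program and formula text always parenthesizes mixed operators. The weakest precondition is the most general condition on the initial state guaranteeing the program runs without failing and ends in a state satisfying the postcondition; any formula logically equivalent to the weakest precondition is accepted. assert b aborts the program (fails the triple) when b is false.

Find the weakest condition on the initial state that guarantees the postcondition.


Working backward. After the program, the postcondition g - 9 ≥ -5 → (3*pos - tot + 3 < 2*g ∧ 2*tot - 3 ≥ -1) must hold; in canonical form it is g ≥ 4 → (3*pos < 2*g + tot - 3 ∧ 2*tot ≥ 2).
Then branch requires tot ≥ pos + 2 ∧ tot ≠ 0 ∧ (g ≥ 4 → (3*pos < 2*g + tot - 3 ∧ 2*tot ≥ 2)); else branch requires (x ≥ 8 → (g ≥ 4 → (6*pos < 2*g + tot - 9 ∧ 2*tot ≥ 2))) ∧ ((¬(x ≥ 8)) → (3*tot ≥ 8 → (3*pos < 7*tot - 11 ∧ 2*tot ≥ 2))).
Before the if: ((p = 7 ∧ x ≥ -5) → (tot ≥ pos + 2 ∧ tot ≠ 0 ∧ (g ≥ 4 → (3*pos < 2*g + tot - 3 ∧ 2*tot ≥ 2)))) ∧ ((¬(p = 7 ∧ x ≥ -5)) → ((x ≥ 8 → (g ≥ 4 → (6*pos < 2*g + tot - 9 ∧ 2*tot ≥ 2))) ∧ ((¬(x ≥ 8)) → (3*tot ≥ 8 → (3*pos < 7*tot - 11 ∧ 2*tot ≥ 2)))))
Before assert g ≠ -3 ∨ x + pos - 7 ≠ p - 3*x - 7: (g ≠ -3 ∨ pos + 4*x ≠ p) ∧ ((p = 7 ∧ x ≥ -5) → (tot ≥ pos + 2 ∧ tot ≠ 0 ∧ (g ≥ 4 → (3*pos < 2*g + tot - 3 ∧ 2*tot ≥ 2)))) ∧ ((¬(p = 7 ∧ x ≥ -5)) → ((x ≥ 8 → (g ≥ 4 → (6*pos < 2*g + tot - 9 ∧ 2*tot ≥ 2))) ∧ ((¬(x ≥ 8)) → (3*tot ≥ 8 → (3*pos < 7*tot - 11 ∧ 2*tot ≥ 2)))))
Answer: WP = (g ≠ -3 ∨ pos + 4*x ≠ p) ∧ ((p = 7 ∧ x ≥ -5) → (tot ≥ pos + 2 ∧ tot ≠ 0 ∧ (g ≥ 4 → (3*pos < 2*g + tot - 3 ∧ 2*tot ≥ 2)))) ∧ ((¬(p = 7 ∧ x ≥ -5)) → ((x ≥ 8 → (g ≥ 4 → (6*pos < 2*g + tot - 9 ∧ 2*tot ≥ 2))) ∧ ((¬(x ≥ 8)) → (3*tot ≥ 8 → (3*pos < 7*tot - 11 ∧ 2*tot ≥ 2)))))


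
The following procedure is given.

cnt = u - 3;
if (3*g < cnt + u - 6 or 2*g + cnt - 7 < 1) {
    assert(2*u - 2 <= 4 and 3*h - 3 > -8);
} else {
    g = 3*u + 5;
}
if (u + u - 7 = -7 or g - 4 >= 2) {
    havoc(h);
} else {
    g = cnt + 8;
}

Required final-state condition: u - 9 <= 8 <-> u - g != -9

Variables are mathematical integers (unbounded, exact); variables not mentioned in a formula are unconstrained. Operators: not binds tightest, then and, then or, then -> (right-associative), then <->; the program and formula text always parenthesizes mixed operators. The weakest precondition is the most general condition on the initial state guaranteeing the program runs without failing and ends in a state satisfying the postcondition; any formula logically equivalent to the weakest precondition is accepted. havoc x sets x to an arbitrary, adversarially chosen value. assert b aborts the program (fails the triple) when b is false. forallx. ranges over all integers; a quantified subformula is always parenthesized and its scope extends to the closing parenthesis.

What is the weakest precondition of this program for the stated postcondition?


Working backward. After the program, the postcondition u - 9 <= 8 <-> u - g != -9 must hold; in canonical form it is u <= 17 <-> u != g - 9.
Then branch requires u <= 17 <-> u != g - 9; else branch requires u <= 17 <-> u != cnt - 1.
Before the if: ((2*u = 0 or g >= 6) -> (u <= 17 <-> u != g - 9)) and ((not (2*u = 0 or g >= 6)) -> (u <= 17 <-> u != cnt - 1))
Then branch requires 2*u <= 6 and 3*h > -5 and ((2*u = 0 or g >= 6) -> (u <= 17 <-> u != g - 9)) and ((not (2*u = 0 or g >= 6)) -> (u <= 17 <-> u != cnt - 1)); else branch requires ((2*u = 0 or 3*u >= 1) -> (u <= 17 <-> 2*u != 4)) and ((not (2*u = 0 or 3*u >= 1)) -> (u <= 17 <-> u != cnt - 1)).
Before the if: ((3*g < cnt + u - 6 or cnt + 2*g < 8) -> (2*u <= 6 and 3*h > -5 and ((2*u = 0 or g >= 6) -> (u <= 17 <-> u != g - 9)) and ((not (2*u = 0 or g >= 6)) -> (u <= 17 <-> u != cnt - 1)))) and ((not (3*g < cnt + u - 6 or cnt + 2*g < 8)) -> (((2*u = 0 or 3*u >= 1) -> (u <= 17 <-> 2*u != 4)) and ((not (2*u = 0 or 3*u >= 1)) -> (u <= 17 <-> u != cnt - 1))))
Before cnt := u - 3: ((3*g < 2*u - 9 or 2*g + u < 11) -> (2*u <= 6 and 3*h > -5 and ((2*u = 0 or g >= 6) -> (u <= 17 <-> u != g - 9)) and ((not (2*u = 0 or g >= 6)) -> u <= 17))) and ((not (3*g < 2*u - 9 or 2*g + u < 11)) -> (((2*u = 0 or 3*u >= 1) -> (u <= 17 <-> 2*u != 4)) and ((not (2*u = 0 or 3*u >= 1)) -> u <= 17)))
Answer: WP = ((3*g < 2*u - 9 or 2*g + u < 11) -> (2*u <= 6 and 3*h > -5 and ((2*u = 0 or g >= 6) -> (u <= 17 <-> u != g - 9)) and ((not (2*u = 0 or g >= 6)) -> u <= 17))) and ((not (3*g < 2*u - 9 or 2*g + u < 11)) -> (((2*u = 0 or 3*u >= 1) -> (u <= 17 <-> 2*u != 4)) and ((not (2*u = 0 or 3*u >= 1)) -> u <= 17)))


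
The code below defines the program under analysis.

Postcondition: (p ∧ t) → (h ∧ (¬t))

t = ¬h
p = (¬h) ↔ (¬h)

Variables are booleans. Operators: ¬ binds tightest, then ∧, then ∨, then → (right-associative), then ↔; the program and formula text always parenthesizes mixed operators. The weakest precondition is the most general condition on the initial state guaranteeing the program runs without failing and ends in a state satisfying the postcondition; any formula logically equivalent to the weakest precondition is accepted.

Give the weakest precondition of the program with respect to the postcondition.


Working backward. After the program, (p ∧ t) → (h ∧ (¬t)) must hold.
Before p := (¬h) ↔ (¬h): t → (h ∧ (¬t))
Before t := ¬h: (¬h) → h
Answer: WP = (¬h) → h


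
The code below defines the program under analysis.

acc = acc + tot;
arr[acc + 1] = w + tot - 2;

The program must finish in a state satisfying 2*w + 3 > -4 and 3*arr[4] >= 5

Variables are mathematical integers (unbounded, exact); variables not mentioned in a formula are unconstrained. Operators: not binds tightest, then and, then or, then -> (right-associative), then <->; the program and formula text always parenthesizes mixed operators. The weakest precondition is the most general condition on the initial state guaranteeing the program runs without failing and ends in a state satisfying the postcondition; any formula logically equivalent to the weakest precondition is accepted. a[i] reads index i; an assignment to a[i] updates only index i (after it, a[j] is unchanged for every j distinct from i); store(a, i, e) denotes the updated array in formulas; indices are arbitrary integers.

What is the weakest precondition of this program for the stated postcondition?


Working backward. After the program, the postcondition 2*w + 3 > -4 and 3*arr[4] >= 5 must hold; in canonical form it is 2*w > -7 and 3*arr[4] >= 5.
Before arr[acc + 1] := w + tot - 2: 2*w > -7 and 3*store(arr, acc + 1, tot + w - 2)[4] >= 5
Before acc := acc + tot: 2*w > -7 and 3*store(arr, acc + tot + 1, tot + w - 2)[4] >= 5
Answer: WP = 2*w > -7 and 3*store(arr, acc + tot + 1, tot + w - 2)[4] >= 5


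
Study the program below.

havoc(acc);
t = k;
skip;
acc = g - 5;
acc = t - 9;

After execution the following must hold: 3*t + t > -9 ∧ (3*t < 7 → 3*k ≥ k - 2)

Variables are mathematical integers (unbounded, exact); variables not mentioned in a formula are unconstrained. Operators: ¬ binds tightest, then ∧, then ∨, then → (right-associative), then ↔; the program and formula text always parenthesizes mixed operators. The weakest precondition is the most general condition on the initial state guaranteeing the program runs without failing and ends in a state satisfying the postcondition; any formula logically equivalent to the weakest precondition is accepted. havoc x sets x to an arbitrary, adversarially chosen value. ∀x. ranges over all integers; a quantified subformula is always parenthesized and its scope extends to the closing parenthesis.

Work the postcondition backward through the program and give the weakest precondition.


Working backward. After the program, the postcondition 3*t + t > -9 ∧ (3*t < 7 → 3*k ≥ k - 2) must hold; in canonical form it is 4*t > -9 ∧ (3*t < 7 → 2*k ≥ -2).
Before acc := t - 9: 4*t > -9 ∧ (3*t < 7 → 2*k ≥ -2)
Before acc := g - 5: 4*t > -9 ∧ (3*t < 7 → 2*k ≥ -2)
Before skip: 4*t > -9 ∧ (3*t < 7 → 2*k ≥ -2)
Before t := k: 4*k > -9 ∧ (3*k < 7 → 2*k ≥ -2)
Before havoc acc: 4*k > -9 ∧ (3*k < 7 → 2*k ≥ -2)
Answer: WP = 4*k > -9 ∧ (3*k < 7 → 2*k ≥ -2)


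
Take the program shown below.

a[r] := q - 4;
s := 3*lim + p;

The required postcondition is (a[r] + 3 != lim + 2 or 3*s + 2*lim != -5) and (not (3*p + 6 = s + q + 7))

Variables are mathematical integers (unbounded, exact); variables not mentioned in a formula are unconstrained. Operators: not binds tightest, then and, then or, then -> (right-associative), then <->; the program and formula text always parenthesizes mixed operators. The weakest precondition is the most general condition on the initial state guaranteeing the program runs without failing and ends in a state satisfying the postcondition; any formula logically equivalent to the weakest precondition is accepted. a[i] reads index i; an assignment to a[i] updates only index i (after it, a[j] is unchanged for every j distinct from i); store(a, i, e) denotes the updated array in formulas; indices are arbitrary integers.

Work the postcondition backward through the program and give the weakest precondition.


Working backward. After the program, the postcondition (a[r] + 3 != lim + 2 or 3*s + 2*lim != -5) and (not (3*p + 6 = s + q + 7)) must hold; in canonical form it is (a[r] != lim - 1 or 2*lim + 3*s != -5) and (not (3*p = q + s + 1)).
Before s := 3*lim + p: (a[r] != lim - 1 or 11*lim + 3*p != -5) and (not (2*p = 3*lim + q + 1))
Before a[r] := q - 4: (store(a, r, q - 4)[r] != lim - 1 or 11*lim + 3*p != -5) and (not (2*p = 3*lim + q + 1))
Answer: WP = (store(a, r, q - 4)[r] != lim - 1 or 11*lim + 3*p != -5) and (not (2*p = 3*lim + q + 1))


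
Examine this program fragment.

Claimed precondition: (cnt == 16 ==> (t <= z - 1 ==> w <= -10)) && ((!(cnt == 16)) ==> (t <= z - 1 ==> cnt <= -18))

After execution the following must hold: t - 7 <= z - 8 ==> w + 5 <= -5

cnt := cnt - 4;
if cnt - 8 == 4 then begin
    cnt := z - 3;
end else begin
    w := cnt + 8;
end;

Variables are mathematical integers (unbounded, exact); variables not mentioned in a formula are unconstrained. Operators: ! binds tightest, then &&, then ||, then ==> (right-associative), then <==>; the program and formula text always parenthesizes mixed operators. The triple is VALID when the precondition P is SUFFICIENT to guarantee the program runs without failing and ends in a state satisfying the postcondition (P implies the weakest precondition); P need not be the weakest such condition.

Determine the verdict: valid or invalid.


Working backward. After the program, the postcondition t - 7 <= z - 8 ==> w + 5 <= -5 must hold; in canonical form it is t <= z - 1 ==> w <= -10.
Then branch requires t <= z - 1 ==> w <= -10; else branch requires t <= z - 1 ==> cnt <= -18.
Before the if: (cnt == 12 ==> (t <= z - 1 ==> w <= -10)) && ((!(cnt == 12)) ==> (t <= z - 1 ==> cnt <= -18))
Before cnt := cnt - 4: (cnt == 16 ==> (t <= z - 1 ==> w <= -10)) && ((!(cnt == 16)) ==> (t <= z - 1 ==> cnt <= -14))
The weakest precondition is (cnt == 16 ==> (t <= z - 1 ==> w <= -10)) && ((!(cnt == 16)) ==> (t <= z - 1 ==> cnt <= -14)).
Check whether (cnt == 16 ==> (t <= z - 1 ==> w <= -10)) && ((!(cnt == 16)) ==> (t <= z - 1 ==> cnt <= -18)) implies it.
Every state satisfying the precondition satisfies the weakest precondition: the implication holds.
Answer: valid


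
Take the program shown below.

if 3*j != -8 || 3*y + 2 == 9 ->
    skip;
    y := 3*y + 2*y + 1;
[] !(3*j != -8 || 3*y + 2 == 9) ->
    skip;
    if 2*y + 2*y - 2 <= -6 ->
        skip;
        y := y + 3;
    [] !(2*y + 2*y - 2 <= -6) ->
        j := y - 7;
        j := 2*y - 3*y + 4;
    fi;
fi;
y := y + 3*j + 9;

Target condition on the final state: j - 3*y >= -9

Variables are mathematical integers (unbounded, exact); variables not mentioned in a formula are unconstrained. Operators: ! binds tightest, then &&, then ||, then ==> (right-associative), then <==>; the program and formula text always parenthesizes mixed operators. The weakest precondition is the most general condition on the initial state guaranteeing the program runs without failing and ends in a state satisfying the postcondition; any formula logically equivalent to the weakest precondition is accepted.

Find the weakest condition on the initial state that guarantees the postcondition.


Working backward. After the program, the postcondition j - 3*y >= -9 must hold; in canonical form it is j >= 3*y - 9.
Before y := y + 3*j + 9: 8*j + 3*y <= -18
Then branch requires 8*j + 15*y <= -21; else branch requires (4*y <= -4 ==> 8*j + 3*y <= -27) && ((!(4*y <= -4)) ==> 5*y >= 50).
Before the if: ((3*j != -8 || 3*y == 7) ==> 8*j + 15*y <= -21) && ((!(3*j != -8 || 3*y == 7)) ==> ((4*y <= -4 ==> 8*j + 3*y <= -27) && ((!(4*y <= -4)) ==> 5*y >= 50)))
Answer: WP = ((3*j != -8 || 3*y == 7) ==> 8*j + 15*y <= -21) && ((!(3*j != -8 || 3*y == 7)) ==> ((4*y <= -4 ==> 8*j + 3*y <= -27) && ((!(4*y <= -4)) ==> 5*y >= 50)))


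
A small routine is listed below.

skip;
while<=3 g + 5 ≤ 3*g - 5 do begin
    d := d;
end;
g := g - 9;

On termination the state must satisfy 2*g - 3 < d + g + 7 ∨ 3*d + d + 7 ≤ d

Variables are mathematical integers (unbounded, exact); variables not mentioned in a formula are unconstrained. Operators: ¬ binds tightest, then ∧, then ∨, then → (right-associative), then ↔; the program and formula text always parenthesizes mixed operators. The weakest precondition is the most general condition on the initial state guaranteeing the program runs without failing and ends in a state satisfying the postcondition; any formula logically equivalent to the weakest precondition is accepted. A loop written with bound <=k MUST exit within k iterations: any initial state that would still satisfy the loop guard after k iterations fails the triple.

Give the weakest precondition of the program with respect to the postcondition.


Working backward. After the program, the postcondition 2*g - 3 < d + g + 7 ∨ 3*d + d + 7 ≤ d must hold; in canonical form it is g < d + 10 ∨ 3*d ≤ -7.
Before g := g - 9: g < d + 19 ∨ 3*d ≤ -7
Before the loop (bound <=3), unroll the exhaustion recursion (WP_0 = exit-now case; WP_j = one more guarded iteration, up to j = 3):
  WP_0: (¬(2*g ≥ 10)) ∧ (g < d + 19 ∨ 3*d ≤ -7)
  WP_1: (2*g ≥ 10 → ((¬(2*g ≥ 10)) ∧ (g < d + 19 ∨ 3*d ≤ -7))) ∧ ((¬(2*g ≥ 10)) → (g < d + 19 ∨ 3*d ≤ -7))
  WP_2: (2*g ≥ 10 → ((2*g ≥ 10 → ((¬(2*g ≥ 10)) ∧ (g < d + 19 ∨ 3*d ≤ -7))) ∧ ((¬(2*g ≥ 10)) → (g < d + 19 ∨ 3*d ≤ -7)))) ∧ ((¬(2*g ≥ 10)) → (g < d + 19 ∨ 3*d ≤ -7))
  WP_3: (2*g ≥ 10 → ((2*g ≥ 10 → ((2*g ≥ 10 → ((¬(2*g ≥ 10)) ∧ (g < d + 19 ∨ 3*d ≤ -7))) ∧ ((¬(2*g ≥ 10)) → (g < d + 19 ∨ 3*d ≤ -7)))) ∧ ((¬(2*g ≥ 10)) → (g < d + 19 ∨ 3*d ≤ -7)))) ∧ ((¬(2*g ≥ 10)) → (g < d + 19 ∨ 3*d ≤ -7))
So before the loop: (2*g ≥ 10 → ((2*g ≥ 10 → ((2*g ≥ 10 → ((¬(2*g ≥ 10)) ∧ (g < d + 19 ∨ 3*d ≤ -7))) ∧ ((¬(2*g ≥ 10)) → (g < d + 19 ∨ 3*d ≤ -7)))) ∧ ((¬(2*g ≥ 10)) → (g < d + 19 ∨ 3*d ≤ -7)))) ∧ ((¬(2*g ≥ 10)) → (g < d + 19 ∨ 3*d ≤ -7))
Before skip: (2*g ≥ 10 → ((2*g ≥ 10 → ((2*g ≥ 10 → ((¬(2*g ≥ 10)) ∧ (g < d + 19 ∨ 3*d ≤ -7))) ∧ ((¬(2*g ≥ 10)) → (g < d + 19 ∨ 3*d ≤ -7)))) ∧ ((¬(2*g ≥ 10)) → (g < d + 19 ∨ 3*d ≤ -7)))) ∧ ((¬(2*g ≥ 10)) → (g < d + 19 ∨ 3*d ≤ -7))
Answer: WP = (2*g ≥ 10 → ((2*g ≥ 10 → ((2*g ≥ 10 → ((¬(2*g ≥ 10)) ∧ (g < d + 19 ∨ 3*d ≤ -7))) ∧ ((¬(2*g ≥ 10)) → (g < d + 19 ∨ 3*d ≤ -7)))) ∧ ((¬(2*g ≥ 10)) → (g < d + 19 ∨ 3*d ≤ -7)))) ∧ ((¬(2*g ≥ 10)) → (g < d + 19 ∨ 3*d ≤ -7))


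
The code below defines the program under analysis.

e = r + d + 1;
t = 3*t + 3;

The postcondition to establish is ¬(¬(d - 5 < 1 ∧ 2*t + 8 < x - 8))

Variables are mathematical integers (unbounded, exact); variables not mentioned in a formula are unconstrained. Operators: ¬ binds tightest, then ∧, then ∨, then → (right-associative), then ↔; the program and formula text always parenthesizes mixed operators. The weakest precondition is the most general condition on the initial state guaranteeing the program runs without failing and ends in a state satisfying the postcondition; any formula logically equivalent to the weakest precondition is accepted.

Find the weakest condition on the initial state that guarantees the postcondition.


Working backward. After the program, the postcondition ¬(¬(d - 5 < 1 ∧ 2*t + 8 < x - 8)) must hold; in canonical form it is d < 6 ∧ 2*t < x - 16.
Before t := 3*t + 3: d < 6 ∧ 6*t < x - 22
Before e := r + d + 1: d < 6 ∧ 6*t < x - 22
Answer: WP = d < 6 ∧ 6*t < x - 22


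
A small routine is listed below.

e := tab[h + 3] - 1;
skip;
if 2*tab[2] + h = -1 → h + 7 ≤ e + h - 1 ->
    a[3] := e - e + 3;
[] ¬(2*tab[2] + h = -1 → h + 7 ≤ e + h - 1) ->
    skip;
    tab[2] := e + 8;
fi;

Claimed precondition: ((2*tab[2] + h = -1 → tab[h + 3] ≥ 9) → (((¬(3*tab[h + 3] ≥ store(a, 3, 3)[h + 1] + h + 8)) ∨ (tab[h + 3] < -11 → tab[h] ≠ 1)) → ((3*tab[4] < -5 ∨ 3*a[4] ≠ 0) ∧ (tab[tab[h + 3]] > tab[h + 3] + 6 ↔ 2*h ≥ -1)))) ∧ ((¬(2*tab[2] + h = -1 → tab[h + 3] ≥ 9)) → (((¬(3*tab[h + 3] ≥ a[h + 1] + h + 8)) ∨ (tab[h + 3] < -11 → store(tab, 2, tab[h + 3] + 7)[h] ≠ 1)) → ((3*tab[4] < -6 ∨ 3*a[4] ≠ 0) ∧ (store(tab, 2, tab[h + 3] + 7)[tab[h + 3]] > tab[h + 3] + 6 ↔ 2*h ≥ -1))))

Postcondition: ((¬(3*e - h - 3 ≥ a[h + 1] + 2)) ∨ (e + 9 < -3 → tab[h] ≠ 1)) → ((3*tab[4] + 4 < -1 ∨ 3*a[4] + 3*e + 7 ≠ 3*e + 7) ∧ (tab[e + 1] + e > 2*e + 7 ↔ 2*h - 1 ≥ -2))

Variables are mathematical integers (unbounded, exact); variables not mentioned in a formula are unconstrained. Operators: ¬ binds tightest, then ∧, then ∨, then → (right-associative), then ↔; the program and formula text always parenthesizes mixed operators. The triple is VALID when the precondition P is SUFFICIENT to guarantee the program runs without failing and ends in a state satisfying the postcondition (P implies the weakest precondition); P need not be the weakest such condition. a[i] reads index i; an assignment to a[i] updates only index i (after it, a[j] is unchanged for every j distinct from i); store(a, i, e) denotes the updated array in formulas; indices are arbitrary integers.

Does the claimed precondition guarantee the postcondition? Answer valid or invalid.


Working backward. After the program, the postcondition ((¬(3*e - h - 3 ≥ a[h + 1] + 2)) ∨ (e + 9 < -3 → tab[h] ≠ 1)) → ((3*tab[4] + 4 < -1 ∨ 3*a[4] + 3*e + 7 ≠ 3*e + 7) ∧ (tab[e + 1] + e > 2*e + 7 ↔ 2*h - 1 ≥ -2)) must hold; in canonical form it is ((¬(3*e ≥ a[h + 1] + h + 5)) ∨ (e < -12 → tab[h] ≠ 1)) → ((3*tab[4] < -5 ∨ 3*a[4] ≠ 0) ∧ (tab[e + 1] > e + 7 ↔ 2*h ≥ -1)).
Then branch requires ((¬(3*e ≥ store(a, 3, 3)[h + 1] + h + 5)) ∨ (e < -12 → tab[h] ≠ 1)) → ((3*tab[4] < -5 ∨ 3*a[4] ≠ 0) ∧ (tab[e + 1] > e + 7 ↔ 2*h ≥ -1)); else branch requires ((¬(3*e ≥ a[h + 1] + h + 5)) ∨ (e < -12 → store(tab, 2, e + 8)[h] ≠ 1)) → ((3*tab[4] < -5 ∨ 3*a[4] ≠ 0) ∧ (store(tab, 2, e + 8)[e + 1] > e + 7 ↔ 2*h ≥ -1)).
Before the if: ((2*tab[2] + h = -1 → e ≥ 8) → (((¬(3*e ≥ store(a, 3, 3)[h + 1] + h + 5)) ∨ (e < -12 → tab[h] ≠ 1)) → ((3*tab[4] < -5 ∨ 3*a[4] ≠ 0) ∧ (tab[e + 1] > e + 7 ↔ 2*h ≥ -1)))) ∧ ((¬(2*tab[2] + h = -1 → e ≥ 8)) → (((¬(3*e ≥ a[h + 1] + h + 5)) ∨ (e < -12 → store(tab, 2, e + 8)[h] ≠ 1)) → ((3*tab[4] < -5 ∨ 3*a[4] ≠ 0) ∧ (store(tab, 2, e + 8)[e + 1] > e + 7 ↔ 2*h ≥ -1))))
Before skip: ((2*tab[2] + h = -1 → e ≥ 8) → (((¬(3*e ≥ store(a, 3, 3)[h + 1] + h + 5)) ∨ (e < -12 → tab[h] ≠ 1)) → ((3*tab[4] < -5 ∨ 3*a[4] ≠ 0) ∧ (tab[e + 1] > e + 7 ↔ 2*h ≥ -1)))) ∧ ((¬(2*tab[2] + h = -1 → e ≥ 8)) → (((¬(3*e ≥ a[h + 1] + h + 5)) ∨ (e < -12 → store(tab, 2, e + 8)[h] ≠ 1)) → ((3*tab[4] < -5 ∨ 3*a[4] ≠ 0) ∧ (store(tab, 2, e + 8)[e + 1] > e + 7 ↔ 2*h ≥ -1))))
Before e := tab[h + 3] - 1: ((2*tab[2] + h = -1 → tab[h + 3] ≥ 9) → (((¬(3*tab[h + 3] ≥ store(a, 3, 3)[h + 1] + h + 8)) ∨ (tab[h + 3] < -11 → tab[h] ≠ 1)) → ((3*tab[4] < -5 ∨ 3*a[4] ≠ 0) ∧ (tab[tab[h + 3]] > tab[h + 3] + 6 ↔ 2*h ≥ -1)))) ∧ ((¬(2*tab[2] + h = -1 → tab[h + 3] ≥ 9)) → (((¬(3*tab[h + 3] ≥ a[h + 1] + h + 8)) ∨ (tab[h + 3] < -11 → store(tab, 2, tab[h + 3] + 7)[h] ≠ 1)) → ((3*tab[4] < -5 ∨ 3*a[4] ≠ 0) ∧ (store(tab, 2, tab[h + 3] + 7)[tab[h + 3]] > tab[h + 3] + 6 ↔ 2*h ≥ -1))))
The weakest precondition is ((2*tab[2] + h = -1 → tab[h + 3] ≥ 9) → (((¬(3*tab[h + 3] ≥ store(a, 3, 3)[h + 1] + h + 8)) ∨ (tab[h + 3] < -11 → tab[h] ≠ 1)) → ((3*tab[4] < -5 ∨ 3*a[4] ≠ 0) ∧ (tab[tab[h + 3]] > tab[h + 3] + 6 ↔ 2*h ≥ -1)))) ∧ ((¬(2*tab[2] + h = -1 → tab[h + 3] ≥ 9)) → (((¬(3*tab[h + 3] ≥ a[h + 1] + h + 8)) ∨ (tab[h + 3] < -11 → store(tab, 2, tab[h + 3] + 7)[h] ≠ 1)) → ((3*tab[4] < -5 ∨ 3*a[4] ≠ 0) ∧ (store(tab, 2, tab[h + 3] + 7)[tab[h + 3]] > tab[h + 3] + 6 ↔ 2*h ≥ -1)))).
Check whether ((2*tab[2] + h = -1 → tab[h + 3] ≥ 9) → (((¬(3*tab[h + 3] ≥ store(a, 3, 3)[h + 1] + h + 8)) ∨ (tab[h + 3] < -11 → tab[h] ≠ 1)) → ((3*tab[4] < -5 ∨ 3*a[4] ≠ 0) ∧ (tab[tab[h + 3]] > tab[h + 3] + 6 ↔ 2*h ≥ -1)))) ∧ ((¬(2*tab[2] + h = -1 → tab[h + 3] ≥ 9)) → (((¬(3*tab[h + 3] ≥ a[h + 1] + h + 8)) ∨ (tab[h + 3] < -11 → store(tab, 2, tab[h + 3] + 7)[h] ≠ 1)) → ((3*tab[4] < -6 ∨ 3*a[4] ≠ 0) ∧ (store(tab, 2, tab[h + 3] + 7)[tab[h + 3]] > tab[h + 3] + 6 ↔ 2*h ≥ -1)))) implies it.
Every state satisfying the precondition satisfies the weakest precondition: the implication holds.
Answer: valid


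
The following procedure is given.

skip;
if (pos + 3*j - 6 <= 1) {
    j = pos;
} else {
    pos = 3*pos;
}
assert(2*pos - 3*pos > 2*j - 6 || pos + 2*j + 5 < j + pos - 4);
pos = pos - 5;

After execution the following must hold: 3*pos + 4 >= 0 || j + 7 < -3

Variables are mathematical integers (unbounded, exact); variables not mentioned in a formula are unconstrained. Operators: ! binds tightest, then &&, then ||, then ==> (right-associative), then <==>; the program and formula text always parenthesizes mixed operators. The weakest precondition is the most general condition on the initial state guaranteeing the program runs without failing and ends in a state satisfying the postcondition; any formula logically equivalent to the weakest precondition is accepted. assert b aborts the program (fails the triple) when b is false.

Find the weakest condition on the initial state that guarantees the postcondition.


Working backward. After the program, the postcondition 3*pos + 4 >= 0 || j + 7 < -3 must hold; in canonical form it is 3*pos >= -4 || j < -10.
Before pos := pos - 5: 3*pos >= 11 || j < -10
Before assert 2*pos - 3*pos > 2*j - 6 || pos + 2*j + 5 < j + pos - 4: (2*j + pos < 6 || j < -9) && (3*pos >= 11 || j < -10)
Then branch requires (3*pos < 6 || pos < -9) && (3*pos >= 11 || pos < -10); else branch requires (2*j + 3*pos < 6 || j < -9) && (9*pos >= 11 || j < -10).
Before the if: (3*j + pos <= 7 ==> ((3*pos < 6 || pos < -9) && (3*pos >= 11 || pos < -10))) && ((!(3*j + pos <= 7)) ==> ((2*j + 3*pos < 6 || j < -9) && (9*pos >= 11 || j < -10)))
Before skip: (3*j + pos <= 7 ==> ((3*pos < 6 || pos < -9) && (3*pos >= 11 || pos < -10))) && ((!(3*j + pos <= 7)) ==> ((2*j + 3*pos < 6 || j < -9) && (9*pos >= 11 || j < -10)))
Answer: WP = (3*j + pos <= 7 ==> ((3*pos < 6 || pos < -9) && (3*pos >= 11 || pos < -10))) && ((!(3*j + pos <= 7)) ==> ((2*j + 3*pos < 6 || j < -9) && (9*pos >= 11 || j < -10)))


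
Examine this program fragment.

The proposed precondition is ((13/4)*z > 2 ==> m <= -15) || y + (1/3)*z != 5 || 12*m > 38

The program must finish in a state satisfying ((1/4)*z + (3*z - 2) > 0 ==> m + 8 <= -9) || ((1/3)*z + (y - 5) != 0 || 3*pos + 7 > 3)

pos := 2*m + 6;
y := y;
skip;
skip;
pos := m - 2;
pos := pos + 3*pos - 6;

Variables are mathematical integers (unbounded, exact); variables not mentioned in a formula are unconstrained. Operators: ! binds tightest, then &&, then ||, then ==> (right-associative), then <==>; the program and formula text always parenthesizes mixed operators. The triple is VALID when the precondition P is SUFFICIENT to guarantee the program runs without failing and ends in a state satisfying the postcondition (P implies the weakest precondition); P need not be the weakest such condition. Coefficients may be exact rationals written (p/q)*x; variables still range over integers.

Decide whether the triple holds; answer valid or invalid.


Working backward. After the program, the postcondition ((1/4)*z + (3*z - 2) > 0 ==> m + 8 <= -9) || ((1/3)*z + (y - 5) != 0 || 3*pos + 7 > 3) must hold; in canonical form it is ((13/4)*z > 2 ==> m <= -17) || y + (1/3)*z != 5 || 3*pos > -4.
Before pos := pos + 3*pos - 6: ((13/4)*z > 2 ==> m <= -17) || y + (1/3)*z != 5 || 12*pos > 14
Before pos := m - 2: ((13/4)*z > 2 ==> m <= -17) || y + (1/3)*z != 5 || 12*m > 38
Before skip: ((13/4)*z > 2 ==> m <= -17) || y + (1/3)*z != 5 || 12*m > 38
Before skip: ((13/4)*z > 2 ==> m <= -17) || y + (1/3)*z != 5 || 12*m > 38
Before y := y: ((13/4)*z > 2 ==> m <= -17) || y + (1/3)*z != 5 || 12*m > 38
Before pos := 2*m + 6: ((13/4)*z > 2 ==> m <= -17) || y + (1/3)*z != 5 || 12*m > 38
The weakest precondition is ((13/4)*z > 2 ==> m <= -17) || y + (1/3)*z != 5 || 12*m > 38.
Check whether ((13/4)*z > 2 ==> m <= -15) || y + (1/3)*z != 5 || 12*m > 38 implies it.
Countermodel: at the initial state m = -16, y = 4, z = 3, the precondition holds but the weakest precondition fails.
Answer: invalid


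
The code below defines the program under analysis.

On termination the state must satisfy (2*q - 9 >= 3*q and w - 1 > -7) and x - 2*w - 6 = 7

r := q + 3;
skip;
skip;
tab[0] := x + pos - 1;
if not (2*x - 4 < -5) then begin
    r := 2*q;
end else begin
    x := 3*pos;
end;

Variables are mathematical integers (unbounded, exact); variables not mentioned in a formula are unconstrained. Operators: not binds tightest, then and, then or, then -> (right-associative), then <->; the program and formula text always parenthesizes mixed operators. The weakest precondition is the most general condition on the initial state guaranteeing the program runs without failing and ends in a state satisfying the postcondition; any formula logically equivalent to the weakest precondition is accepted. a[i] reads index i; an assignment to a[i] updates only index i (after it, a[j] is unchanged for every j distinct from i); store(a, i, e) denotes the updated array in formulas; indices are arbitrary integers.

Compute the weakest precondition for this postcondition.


Working backward. After the program, the postcondition (2*q - 9 >= 3*q and w - 1 > -7) and x - 2*w - 6 = 7 must hold; in canonical form it is q <= -9 and w > -6 and x = 2*w + 13.
Then branch requires q <= -9 and w > -6 and x = 2*w + 13; else branch requires q <= -9 and w > -6 and 3*pos = 2*w + 13.
Before the if: ((not (2*x < -1)) -> (q <= -9 and w > -6 and x = 2*w + 13)) and (2*x < -1 -> (q <= -9 and w > -6 and 3*pos = 2*w + 13))
Before tab[0] := x + pos - 1: ((not (2*x < -1)) -> (q <= -9 and w > -6 and x = 2*w + 13)) and (2*x < -1 -> (q <= -9 and w > -6 and 3*pos = 2*w + 13))
Before skip: ((not (2*x < -1)) -> (q <= -9 and w > -6 and x = 2*w + 13)) and (2*x < -1 -> (q <= -9 and w > -6 and 3*pos = 2*w + 13))
Before skip: ((not (2*x < -1)) -> (q <= -9 and w > -6 and x = 2*w + 13)) and (2*x < -1 -> (q <= -9 and w > -6 and 3*pos = 2*w + 13))
Before r := q + 3: ((not (2*x < -1)) -> (q <= -9 and w > -6 and x = 2*w + 13)) and (2*x < -1 -> (q <= -9 and w > -6 and 3*pos = 2*w + 13))
Answer: WP = ((not (2*x < -1)) -> (q <= -9 and w > -6 and x = 2*w + 13)) and (2*x < -1 -> (q <= -9 and w > -6 and 3*pos = 2*w + 13))


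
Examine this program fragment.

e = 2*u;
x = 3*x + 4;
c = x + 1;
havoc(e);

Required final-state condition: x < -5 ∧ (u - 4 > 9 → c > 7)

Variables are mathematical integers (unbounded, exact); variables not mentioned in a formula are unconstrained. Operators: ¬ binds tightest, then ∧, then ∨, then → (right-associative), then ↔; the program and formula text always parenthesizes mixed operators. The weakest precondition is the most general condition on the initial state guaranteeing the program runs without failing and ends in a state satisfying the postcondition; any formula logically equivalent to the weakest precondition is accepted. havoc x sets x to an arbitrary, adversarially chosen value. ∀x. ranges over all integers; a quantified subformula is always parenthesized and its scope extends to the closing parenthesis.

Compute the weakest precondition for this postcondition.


Working backward. After the program, the postcondition x < -5 ∧ (u - 4 > 9 → c > 7) must hold; in canonical form it is x < -5 ∧ (u > 13 → c > 7).
Before havoc e: x < -5 ∧ (u > 13 → c > 7)
Before c := x + 1: x < -5 ∧ (u > 13 → x > 6)
Before x := 3*x + 4: 3*x < -9 ∧ (u > 13 → 3*x > 2)
Before e := 2*u: 3*x < -9 ∧ (u > 13 → 3*x > 2)
Answer: WP = 3*x < -9 ∧ (u > 13 → 3*x > 2)


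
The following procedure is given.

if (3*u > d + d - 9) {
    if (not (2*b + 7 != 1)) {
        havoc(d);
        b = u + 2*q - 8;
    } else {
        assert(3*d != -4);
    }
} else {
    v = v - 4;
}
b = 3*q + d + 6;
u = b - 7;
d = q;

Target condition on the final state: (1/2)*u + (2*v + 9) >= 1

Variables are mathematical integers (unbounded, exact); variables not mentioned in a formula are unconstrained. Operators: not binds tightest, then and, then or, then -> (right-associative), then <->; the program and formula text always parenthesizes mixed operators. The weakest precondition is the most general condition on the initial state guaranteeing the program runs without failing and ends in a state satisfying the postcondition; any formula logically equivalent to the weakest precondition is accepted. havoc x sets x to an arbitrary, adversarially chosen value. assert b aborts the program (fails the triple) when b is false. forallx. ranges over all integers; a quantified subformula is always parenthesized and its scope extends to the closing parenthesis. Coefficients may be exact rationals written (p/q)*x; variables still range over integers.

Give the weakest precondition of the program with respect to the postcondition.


Working backward. After the program, the postcondition (1/2)*u + (2*v + 9) >= 1 must hold; in canonical form it is (1/2)*u + 2*v >= -8.
Before d := q: (1/2)*u + 2*v >= -8
Before u := b - 7: (1/2)*b + 2*v >= -9/2
Before b := 3*q + d + 6: (1/2)*d + (3/2)*q + 2*v >= -15/2
Then branch requires ((not (2*b != -6)) -> (forall d_1. (1/2)*d_1 + (3/2)*q + 2*v >= -15/2)) and (2*b != -6 -> (3*d != -4 and (1/2)*d + (3/2)*q + 2*v >= -15/2)); else branch requires (1/2)*d + (3/2)*q + 2*v >= 1/2.
Before the if: (3*u > 2*d - 9 -> (((not (2*b != -6)) -> (forall d_1. (1/2)*d_1 + (3/2)*q + 2*v >= -15/2)) and (2*b != -6 -> (3*d != -4 and (1/2)*d + (3/2)*q + 2*v >= -15/2)))) and ((not (3*u > 2*d - 9)) -> (1/2)*d + (3/2)*q + 2*v >= 1/2)
Answer: WP = (3*u > 2*d - 9 -> (((not (2*b != -6)) -> (forall d_1. (1/2)*d_1 + (3/2)*q + 2*v >= -15/2)) and (2*b != -6 -> (3*d != -4 and (1/2)*d + (3/2)*q + 2*v >= -15/2)))) and ((not (3*u > 2*d - 9)) -> (1/2)*d + (3/2)*q + 2*v >= 1/2)
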